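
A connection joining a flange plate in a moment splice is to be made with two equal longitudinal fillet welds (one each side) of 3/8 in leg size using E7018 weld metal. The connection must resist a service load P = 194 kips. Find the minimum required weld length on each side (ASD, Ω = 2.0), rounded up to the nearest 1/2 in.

L = 17.5 in on each side

E70XX → F_EXX = 70 ksi.
Throat t_e = 0.707 × 0.375 = 0.2651 in.
r_n/Ω = (0.6 × 70 × 0.2651) / 2.0 = 5.568 kip/in.
L_req = P / (r_n/Ω) = 194 / 5.568 = 34.84 in total.
Per side: 34.84 / 2 = 17.42 in.
Round up → use L = 17.5 in on each side.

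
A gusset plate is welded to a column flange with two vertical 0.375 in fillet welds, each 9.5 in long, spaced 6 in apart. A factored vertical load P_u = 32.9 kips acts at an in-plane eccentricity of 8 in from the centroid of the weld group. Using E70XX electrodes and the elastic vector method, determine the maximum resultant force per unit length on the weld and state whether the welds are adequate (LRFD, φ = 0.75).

f_max ≈ 5.82 kip/in; adequate

E70XX → F_EXX = 70 ksi.
Total weld length L_w = 19 in. Treat welds as unit-width lines.
Polar moment about centroid: J = 2[d³/12 + d(b/2)²] = 2[9.5³/12 + 9.5×3²] = 313.9 in³.
Direct shear f_v = P/L_w = 32.9 / 19 = 1.732 kip/in (vertical).
Torsion M = P·e = 32.9 × 8 = 263.2 kip·in.
Critical point at (x, y) = (3, 4.75) from centroid. f_tx = M·y/J = 3.983 kip/in; f_ty = M·x/J = 2.515 kip/in.
Resultant f_max = √[f_tx² + (f_v + f_ty)²] = √[3.983² + (1.732 + 2.515)²] = 5.822 kip/in.
Capacity per unit length: φr_n = 0.75 × 0.6 × 70 × (0.707 × 0.375) = 8.351 kip/in.
5.822 ≤ 8.351 → adequate.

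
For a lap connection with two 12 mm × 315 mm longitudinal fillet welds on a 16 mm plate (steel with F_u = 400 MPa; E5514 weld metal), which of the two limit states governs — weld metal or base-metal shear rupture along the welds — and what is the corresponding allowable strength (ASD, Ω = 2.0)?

R_n/Ω ≈ 882 kN (weld metal governs)

E55XX → F_EXX = 550 MPa.
t_e = 0.707 × 12 = 8.484 mm; L = 630 mm.
Weld metal: R_n/Ω = (1/2.0) × 0.6 × 550 × 8.484 × 630 × 10⁻³ = 881.9 kN.
Base metal (shear rupture): R_n/Ω = (1/2.0) × 0.6 × 400 × 16 × 630 × 10⁻³ = 1210 kN.
Governing: weld metal.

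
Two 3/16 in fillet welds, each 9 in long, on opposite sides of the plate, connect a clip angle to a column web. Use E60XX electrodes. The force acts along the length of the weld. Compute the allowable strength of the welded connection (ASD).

E60XX → F_EXX = 60 ksi.
Effective throat t_e = 0.707 × 0.1875 = 0.1326 in.
Total length L = 18 in; A_we = 0.1326 × 18 = 2.386 in².
F_nw = 0.6 F_EXX = 0.6 × 60 = 36 ksi.
R_n = 36 × 2.386 = 85.9 kips; R_n/Ω = 85.9/2.0 = 42.95 kips.

R_n/Ω ≈ 43 kips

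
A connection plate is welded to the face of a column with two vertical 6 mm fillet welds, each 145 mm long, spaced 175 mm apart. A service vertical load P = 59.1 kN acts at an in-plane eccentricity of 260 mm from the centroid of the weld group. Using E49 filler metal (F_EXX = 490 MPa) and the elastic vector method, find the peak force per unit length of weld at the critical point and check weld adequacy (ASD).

f_max ≈ 807 N/mm; NOT adequate

Total weld length L_w = 290 mm. Treat welds as unit-width lines.
Polar moment about centroid: J = 2[d³/12 + d(b/2)²] = 2[145³/12 + 145×87.5²] = 2728000 mm³.
Direct shear f_v = P/L_w = 59.1×10³ / 290 = 203.8 N/mm (vertical).
Torsion M = P·e = 59.1×10³ × 260 = 15366000 N·mm.
Critical point at (x, y) = (87.5, 72.5) from centroid. f_tx = M·y/J = 408.3 N/mm; f_ty = M·x/J = 492.8 N/mm.
Resultant f_max = √[f_tx² + (f_v + f_ty)²] = √[408.3² + (203.8 + 492.8)²] = 807.4 N/mm.
Capacity per unit length: r_n/Ω = (1/2.0) × 0.6 × 490 × (0.707 × 6) = 623.6 N/mm.
807.4 > 623.6 → NOT adequate.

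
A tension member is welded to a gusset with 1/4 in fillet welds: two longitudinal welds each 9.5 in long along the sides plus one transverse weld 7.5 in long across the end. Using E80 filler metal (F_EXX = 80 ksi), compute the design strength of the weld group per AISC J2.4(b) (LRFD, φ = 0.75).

φR_n ≈ 174 kip

t_e = 0.707 × 0.25 = 0.1767 in.
R_nwl = 0.6 × 80 × 0.1767 × 19 = 161.2 kip (longitudinal, 2 welds).
R_nwt = 0.6 × 80 × 0.1767 × 7.5 = 63.63 kip (transverse, base value).
(i) R_nwl + R_nwt = 224.8 kip; (ii) 0.85 R_nwl + 1.5 R_nwt = 232.5 kip.
R_n = max = 232.5 kip [governs: (ii)]; φR_n = 174.3 kip.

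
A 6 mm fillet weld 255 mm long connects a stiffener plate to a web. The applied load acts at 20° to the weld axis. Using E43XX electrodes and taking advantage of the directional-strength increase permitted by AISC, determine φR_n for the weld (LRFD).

φR_n ≈ 230 kN

E43XX → F_EXX = 430 MPa.
t_e = 0.707 × 6 = 4.242 mm; A_we = 4.242 × 255 = 1082 mm².
Directional factor: 1.0 + 0.5 sin^1.5(20°) = 1.1.
F_nw = 0.6 × 430 × 1.1 = 283.8 MPa.
φR_n = 0.75 × 283.8 × 1082 × 10⁻³ = 230.2 kN.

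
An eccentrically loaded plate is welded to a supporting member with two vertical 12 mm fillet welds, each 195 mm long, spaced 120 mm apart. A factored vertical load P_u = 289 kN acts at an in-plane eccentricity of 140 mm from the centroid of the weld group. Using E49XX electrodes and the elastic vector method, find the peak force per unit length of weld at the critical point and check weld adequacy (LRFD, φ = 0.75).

f_max ≈ 2230 N/mm; NOT adequate

E49XX → F_EXX = 490 MPa.
Total weld length L_w = 390 mm. Treat welds as unit-width lines.
Polar moment about centroid: J = 2[d³/12 + d(b/2)²] = 2[195³/12 + 195×60²] = 2640000 mm³.
Direct shear f_v = P/L_w = 289×10³ / 390 = 741 N/mm (vertical).
Torsion M = P·e = 289×10³ × 140 = 40460000 N·mm.
Critical point at (x, y) = (60, 97.5) from centroid. f_tx = M·y/J = 1494 N/mm; f_ty = M·x/J = 919.6 N/mm.
Resultant f_max = √[f_tx² + (f_v + f_ty)²] = √[1494² + (741 + 919.6)²] = 2234 N/mm.
Capacity per unit length: φr_n = 0.75 × 0.6 × 490 × (0.707 × 12) = 1871 N/mm.
2234 > 1871 → NOT adequate.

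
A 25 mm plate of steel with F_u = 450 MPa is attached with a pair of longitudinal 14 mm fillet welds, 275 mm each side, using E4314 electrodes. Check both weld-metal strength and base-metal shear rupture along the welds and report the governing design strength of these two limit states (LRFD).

E43XX → F_EXX = 430 MPa.
t_e = 0.707 × 14 = 9.898 mm; L = 550 mm.
Weld metal: φR_n = 0.75 × 0.6 × 430 × 9.898 × 550 × 10⁻³ = 1053 kN.
Base metal (shear rupture): φR_n = 0.75 × 0.6 × 450 × 25 × 550 × 10⁻³ = 2784 kN.
Governing: weld metal.

φR_n ≈ 1050 kN (weld metal governs)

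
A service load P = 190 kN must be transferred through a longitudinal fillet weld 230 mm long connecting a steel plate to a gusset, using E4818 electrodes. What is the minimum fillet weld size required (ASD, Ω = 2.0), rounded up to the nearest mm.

w = 9 mm

E48XX → F_EXX = 480 MPa.
Total weld length L = 230 mm.
Required throat t_e = P × Ω / (0.6 F_EXX × L) = 190 × 2.0 / (0.6 × 480 × 230 × 10⁻³) = 5.737 mm.
Required leg w = t_e / 0.707 = 8.114 mm → use 9 mm.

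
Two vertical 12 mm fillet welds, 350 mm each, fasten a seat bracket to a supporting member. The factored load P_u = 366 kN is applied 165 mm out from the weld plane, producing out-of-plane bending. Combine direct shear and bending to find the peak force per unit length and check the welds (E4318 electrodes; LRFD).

f_max ≈ 1570 N/mm; adequate

E43XX → F_EXX = 430 MPa.
L_w = 2 × 350 = 700 mm; section modulus (unit throat) S = 2 × L²/6 = 40830 mm².
Direct shear f_v = P/L_w = 366×10³/700 = 522.9 N/mm.
Moment M = P × e = 366×10³ × 165 = 60390000 N·mm; bending f_b = M/S = 1479 N/mm.
f_max = √(f_v² + f_b²) = √(522.9² + 1479²) = 1569 N/mm.
φr_n = 0.75 × 0.6 × 430 × (0.707 × 12) = 1642 N/mm → adequate.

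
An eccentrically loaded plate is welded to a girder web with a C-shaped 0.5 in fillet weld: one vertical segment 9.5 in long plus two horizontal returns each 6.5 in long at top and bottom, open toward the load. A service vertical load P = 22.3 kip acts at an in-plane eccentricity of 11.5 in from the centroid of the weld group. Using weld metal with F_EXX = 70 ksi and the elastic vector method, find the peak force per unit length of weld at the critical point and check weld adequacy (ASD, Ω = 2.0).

f_max ≈ 4.38 kip/in; adequate

Total weld length L_w = 22.5 in. Treat welds as unit-width lines.
Centroid: x̄ = 2×6.5×3.25 / 22.5 = 1.878 in from the vertical weld.
Polar moment about centroid: J = I_x + I_y = [9.5³/12 + 2×6.5×4.75²] + [9.5×1.878² + 2(6.5³/12 + 6.5×1.372²)] = 468.5 in³.
Direct shear f_v = P/L_w = 22.3 / 22.5 = 0.9911 kip/in (vertical).
Torsion M = P·e = 22.3 × 11.5 = 256.45 kip·in.
Critical point at (x, y) = (4.622, 4.75) from centroid. f_tx = M·y/J = 2.6 kip/in; f_ty = M·x/J = 2.53 kip/in.
Resultant f_max = √[f_tx² + (f_v + f_ty)²] = √[2.6² + (0.9911 + 2.53)²] = 4.377 kip/in.
Capacity per unit length: r_n/Ω = (1/2.0) × 0.6 × 70 × (0.707 × 0.5) = 7.423 kip/in.
4.377 ≤ 7.423 → adequate.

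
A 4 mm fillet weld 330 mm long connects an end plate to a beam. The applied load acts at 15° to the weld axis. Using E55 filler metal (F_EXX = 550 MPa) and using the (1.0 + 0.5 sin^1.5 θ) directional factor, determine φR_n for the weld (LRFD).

t_e = 0.707 × 4 = 2.828 mm; A_we = 2.828 × 330 = 933.2 mm².
Directional factor: 1.0 + 0.5 sin^1.5(15°) = 1.066.
F_nw = 0.6 × 550 × 1.066 = 351.7 MPa.
φR_n = 0.75 × 351.7 × 933.2 × 10⁻³ = 246.2 kN.

φR_n ≈ 246 kN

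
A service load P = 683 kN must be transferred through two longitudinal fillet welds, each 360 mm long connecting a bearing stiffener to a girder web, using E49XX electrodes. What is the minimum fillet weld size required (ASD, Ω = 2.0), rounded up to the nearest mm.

E49XX → F_EXX = 490 MPa.
Total weld length L = 720 mm.
Required throat t_e = P × Ω / (0.6 F_EXX × L) = 683 × 2.0 / (0.6 × 490 × 720 × 10⁻³) = 6.453 mm.
Required leg w = t_e / 0.707 = 9.127 mm → use 10 mm.

w = 10 mm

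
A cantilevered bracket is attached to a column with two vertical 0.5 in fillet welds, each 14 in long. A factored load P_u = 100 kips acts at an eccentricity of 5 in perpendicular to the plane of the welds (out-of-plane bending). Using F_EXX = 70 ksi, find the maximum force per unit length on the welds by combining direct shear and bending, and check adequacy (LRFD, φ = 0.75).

f_max ≈ 8.45 kip/in; adequate

L_w = 2 × 14 = 28 in; section modulus (unit throat) S = 2 × L²/6 = 65.33 in².
Direct shear f_v = P/L_w = 100/28 = 3.571 kip/in.
Moment M = P × e = 100 × 5 = 500 kip·in; bending f_b = M/S = 7.653 kip/in.
f_max = √(f_v² + f_b²) = √(3.571² + 7.653²) = 8.445 kip/in.
φr_n = 0.75 × 0.6 × 70 × (0.707 × 0.5) = 11.14 kip/in → adequate.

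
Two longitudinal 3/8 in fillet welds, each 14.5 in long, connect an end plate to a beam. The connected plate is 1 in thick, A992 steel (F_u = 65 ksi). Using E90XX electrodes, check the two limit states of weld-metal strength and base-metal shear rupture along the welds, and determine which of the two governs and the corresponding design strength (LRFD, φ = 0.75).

φR_n ≈ 311 kip (weld metal governs)

E90XX → F_EXX = 90 ksi.
t_e = 0.707 × 0.375 = 0.2651 in; L = 29 in.
Weld metal: φR_n = 0.75 × 0.6 × 90 × 0.2651 × 29 = 311.4 kip.
Base metal (shear rupture): φR_n = 0.75 × 0.6 × 65 × 1 × 29 = 848.2 kip.
Governing: weld metal.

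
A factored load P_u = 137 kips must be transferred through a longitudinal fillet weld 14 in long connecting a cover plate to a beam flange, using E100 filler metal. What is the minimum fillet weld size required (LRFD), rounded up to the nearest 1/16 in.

E100XX → F_EXX = 100 ksi.
Total weld length L = 14 in.
Required throat t_e = P_u / (φ × 0.6 F_EXX × L) = 137 / (0.75 × 0.6 × 100 × 14) = 0.2175 in.
Required leg w = t_e / 0.707 = 0.3076 in → use 5/16 in.

w = 5/16 in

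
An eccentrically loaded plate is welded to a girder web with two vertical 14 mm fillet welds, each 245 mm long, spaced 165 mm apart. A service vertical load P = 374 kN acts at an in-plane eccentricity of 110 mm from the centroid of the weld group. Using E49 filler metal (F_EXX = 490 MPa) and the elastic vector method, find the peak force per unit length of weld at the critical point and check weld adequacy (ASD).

f_max ≈ 1610 N/mm; NOT adequate

Total weld length L_w = 490 mm. Treat welds as unit-width lines.
Polar moment about centroid: J = 2[d³/12 + d(b/2)²] = 2[245³/12 + 245×82.5²] = 5786000 mm³.
Direct shear f_v = P/L_w = 374×10³ / 490 = 763.3 N/mm (vertical).
Torsion M = P·e = 374×10³ × 110 = 41140000 N·mm.
Critical point at (x, y) = (82.5, 122.5) from centroid. f_tx = M·y/J = 871 N/mm; f_ty = M·x/J = 586.6 N/mm.
Resultant f_max = √[f_tx² + (f_v + f_ty)²] = √[871² + (763.3 + 586.6)²] = 1606 N/mm.
Capacity per unit length: r_n/Ω = (1/2.0) × 0.6 × 490 × (0.707 × 14) = 1455 N/mm.
1606 > 1455 → NOT adequate.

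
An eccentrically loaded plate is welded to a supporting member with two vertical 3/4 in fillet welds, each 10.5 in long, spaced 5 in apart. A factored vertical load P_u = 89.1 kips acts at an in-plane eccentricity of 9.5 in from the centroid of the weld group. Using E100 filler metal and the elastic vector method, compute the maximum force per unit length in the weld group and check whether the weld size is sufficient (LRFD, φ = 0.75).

f_max ≈ 17.4 kip/in; adequate

E100XX → F_EXX = 100 ksi.
Total weld length L_w = 21 in. Treat welds as unit-width lines.
Polar moment about centroid: J = 2[d³/12 + d(b/2)²] = 2[10.5³/12 + 10.5×2.5²] = 324.2 in³.
Direct shear f_v = P/L_w = 89.1 / 21 = 4.243 kip/in (vertical).
Torsion M = P·e = 89.1 × 9.5 = 846.45 kip·in.
Critical point at (x, y) = (2.5, 5.25) from centroid. f_tx = M·y/J = 13.71 kip/in; f_ty = M·x/J = 6.527 kip/in.
Resultant f_max = √[f_tx² + (f_v + f_ty)²] = √[13.71² + (4.243 + 6.527)²] = 17.43 kip/in.
Capacity per unit length: φr_n = 0.75 × 0.6 × 100 × (0.707 × 0.75) = 23.86 kip/in.
17.43 ≤ 23.86 → adequate.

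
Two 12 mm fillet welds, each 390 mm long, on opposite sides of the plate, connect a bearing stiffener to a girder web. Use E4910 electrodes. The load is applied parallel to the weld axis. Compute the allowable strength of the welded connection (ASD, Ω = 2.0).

R_n/Ω ≈ 973 kN

E49XX → F_EXX = 490 MPa.
Effective throat t_e = 0.707 × 12 = 8.484 mm.
Total length L = 780 mm; A_we = 8.484 × 780 = 6618 mm².
F_nw = 0.6 F_EXX = 0.6 × 490 = 294 MPa.
R_n = 294 × 6618 × 10⁻³ = 1946 kN; R_n/Ω = 1946/2.0 = 972.8 kN.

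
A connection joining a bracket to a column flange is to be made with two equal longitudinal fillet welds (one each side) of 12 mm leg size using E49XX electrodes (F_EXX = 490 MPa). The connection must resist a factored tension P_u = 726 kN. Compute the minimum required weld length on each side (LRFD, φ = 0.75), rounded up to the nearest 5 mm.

L = 195 mm on each side

Throat t_e = 0.707 × 12 = 8.484 mm.
φr_n = 0.75 × 0.6 × 490 × 8.484 × 10⁻³ = 1.871 kN/mm.
L_req = P_u / φr_n = 726 / 1.871 = 388.1 mm total.
Per side: 388.1 / 2 = 194 mm.
Round up → use L = 195 mm on each side.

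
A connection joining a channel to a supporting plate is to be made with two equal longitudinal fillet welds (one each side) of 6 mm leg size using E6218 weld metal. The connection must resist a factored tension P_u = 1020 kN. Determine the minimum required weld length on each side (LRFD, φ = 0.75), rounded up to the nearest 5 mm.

E62XX → F_EXX = 620 MPa.
Throat t_e = 0.707 × 6 = 4.242 mm.
φr_n = 0.75 × 0.6 × 620 × 4.242 × 10⁻³ = 1.184 kN/mm.
L_req = P_u / φr_n = 1020 / 1.184 = 861.8 mm total.
Per side: 861.8 / 2 = 430.9 mm.
Round up → use L = 435 mm on each side.

L = 435 mm on each side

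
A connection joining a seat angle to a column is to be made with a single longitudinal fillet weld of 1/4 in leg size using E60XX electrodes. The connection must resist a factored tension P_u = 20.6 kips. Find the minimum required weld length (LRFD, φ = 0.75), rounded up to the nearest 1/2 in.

L = 4.5 in

E60XX → F_EXX = 60 ksi.
Throat t_e = 0.707 × 0.25 = 0.1767 in.
φr_n = 0.75 × 0.6 × 60 × 0.1767 = 4.772 kips/in.
L_req = P_u / φr_n = 20.6 / 4.772 = 4.317 in total.
Round up → use L = 4.5 in.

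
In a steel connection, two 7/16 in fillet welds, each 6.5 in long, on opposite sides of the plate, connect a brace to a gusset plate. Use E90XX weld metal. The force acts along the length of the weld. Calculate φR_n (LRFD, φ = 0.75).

φR_n ≈ 163 kip

E90XX → F_EXX = 90 ksi.
Effective throat t_e = 0.707 × 0.4375 = 0.3093 in.
Total length L = 13 in; A_we = 0.3093 × 13 = 4.021 in².
F_nw = 0.6 F_EXX = 0.6 × 90 = 54 ksi.
φR_n = 0.75 × 54 × 4.021 = 162.9 kip.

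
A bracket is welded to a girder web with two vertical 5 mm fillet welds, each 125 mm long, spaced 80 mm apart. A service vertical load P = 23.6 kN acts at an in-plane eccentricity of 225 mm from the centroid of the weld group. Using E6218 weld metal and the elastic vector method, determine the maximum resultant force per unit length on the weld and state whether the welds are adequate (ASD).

E62XX → F_EXX = 620 MPa.
Total weld length L_w = 250 mm. Treat welds as unit-width lines.
Polar moment about centroid: J = 2[d³/12 + d(b/2)²] = 2[125³/12 + 125×40²] = 725500 mm³.
Direct shear f_v = P/L_w = 23.6×10³ / 250 = 94.4 N/mm (vertical).
Torsion M = P·e = 23.6×10³ × 225 = 5310000 N·mm.
Critical point at (x, y) = (40, 62.5) from centroid. f_tx = M·y/J = 457.4 N/mm; f_ty = M·x/J = 292.8 N/mm.
Resultant f_max = √[f_tx² + (f_v + f_ty)²] = √[457.4² + (94.4 + 292.8)²] = 599.3 N/mm.
Capacity per unit length: r_n/Ω = (1/2.0) × 0.6 × 620 × (0.707 × 5) = 657.5 N/mm.
599.3 ≤ 657.5 → adequate.

f_max ≈ 599 N/mm; adequate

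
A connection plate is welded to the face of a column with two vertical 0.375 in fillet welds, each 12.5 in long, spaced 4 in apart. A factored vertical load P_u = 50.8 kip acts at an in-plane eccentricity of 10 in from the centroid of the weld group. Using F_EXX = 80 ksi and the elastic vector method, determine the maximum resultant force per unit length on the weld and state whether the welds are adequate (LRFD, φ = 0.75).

Total weld length L_w = 25 in. Treat welds as unit-width lines.
Polar moment about centroid: J = 2[d³/12 + d(b/2)²] = 2[12.5³/12 + 12.5×2²] = 425.5 in³.
Direct shear f_v = P/L_w = 50.8 / 25 = 2.032 kip/in (vertical).
Torsion M = P·e = 50.8 × 10 = 508 kip·in.
Critical point at (x, y) = (2, 6.25) from centroid. f_tx = M·y/J = 7.461 kip/in; f_ty = M·x/J = 2.388 kip/in.
Resultant f_max = √[f_tx² + (f_v + f_ty)²] = √[7.461² + (2.032 + 2.388)²] = 8.672 kip/in.
Capacity per unit length: φr_n = 0.75 × 0.6 × 80 × (0.707 × 0.375) = 9.544 kip/in.
8.672 ≤ 9.544 → adequate.

f_max ≈ 8.67 kip/in; adequate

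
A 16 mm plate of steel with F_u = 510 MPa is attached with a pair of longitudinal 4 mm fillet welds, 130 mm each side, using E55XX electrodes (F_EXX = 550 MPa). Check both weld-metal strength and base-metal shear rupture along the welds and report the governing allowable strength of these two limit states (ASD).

t_e = 0.707 × 4 = 2.828 mm; L = 260 mm.
Weld metal: R_n/Ω = (1/2.0) × 0.6 × 550 × 2.828 × 260 × 10⁻³ = 121.3 kN.
Base metal (shear rupture): R_n/Ω = (1/2.0) × 0.6 × 510 × 16 × 260 × 10⁻³ = 636.5 kN.
Governing: weld metal.

R_n/Ω ≈ 121 kN (weld metal governs)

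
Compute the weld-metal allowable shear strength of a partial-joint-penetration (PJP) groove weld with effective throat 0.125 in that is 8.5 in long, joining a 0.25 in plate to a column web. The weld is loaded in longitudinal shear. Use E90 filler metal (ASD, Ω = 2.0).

R_n/Ω ≈ 28.7 kip

E90XX → F_EXX = 90 ksi.
Effective throat (given) t_e = 0.125 in.
A_we = 0.125 × 8.5 = 1.062 in².
F_nw = 0.6 F_EXX = 54 ksi.
R_n/Ω = (54 × 1.062) / 2.0 = 28.69 kip.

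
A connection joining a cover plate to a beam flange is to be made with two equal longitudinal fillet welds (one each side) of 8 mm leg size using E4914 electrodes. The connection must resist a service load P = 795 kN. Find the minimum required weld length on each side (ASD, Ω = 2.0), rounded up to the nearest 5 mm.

L = 480 mm on each side

E49XX → F_EXX = 490 MPa.
Throat t_e = 0.707 × 8 = 5.656 mm.
r_n/Ω = (0.6 × 490 × 5.656) / 2.0 = 831.4 N/mm = 0.8314 kN/mm.
L_req = P / (r_n/Ω) = 795 / 0.8314 = 956.2 mm total.
Per side: 956.2 / 2 = 478.1 mm.
Round up → use L = 480 mm on each side.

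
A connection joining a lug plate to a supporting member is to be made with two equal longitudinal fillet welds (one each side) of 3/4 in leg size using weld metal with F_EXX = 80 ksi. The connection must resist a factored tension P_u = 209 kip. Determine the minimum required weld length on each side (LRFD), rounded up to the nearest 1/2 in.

Throat t_e = 0.707 × 0.75 = 0.5302 in.
φr_n = 0.75 × 0.6 × 80 × 0.5302 = 19.09 kip/in.
L_req = P_u / φr_n = 209 / 19.09 = 10.95 in total.
Per side: 10.95 / 2 = 5.474 in.
Round up → use L = 5.5 in on each side.

L = 5.5 in on each side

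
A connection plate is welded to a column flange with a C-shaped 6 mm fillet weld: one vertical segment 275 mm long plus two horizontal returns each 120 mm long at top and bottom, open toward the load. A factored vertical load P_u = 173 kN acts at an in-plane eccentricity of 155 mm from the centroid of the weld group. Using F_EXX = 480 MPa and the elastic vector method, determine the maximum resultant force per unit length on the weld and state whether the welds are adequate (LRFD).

Total weld length L_w = 515 mm. Treat welds as unit-width lines.
Centroid: x̄ = 2×120×60 / 515 = 27.96 mm from the vertical weld.
Polar moment about centroid: J = I_x + I_y = [275³/12 + 2×120×137.5²] + [275×27.96² + 2(120³/12 + 120×32.04²)] = 7020000 mm³.
Direct shear f_v = P/L_w = 173×10³ / 515 = 335.9 N/mm (vertical).
Torsion M = P·e = 173×10³ × 155 = 26815000 N·mm.
Critical point at (x, y) = (92.04, 137.5) from centroid. f_tx = M·y/J = 525.2 N/mm; f_ty = M·x/J = 351.6 N/mm.
Resultant f_max = √[f_tx² + (f_v + f_ty)²] = √[525.2² + (335.9 + 351.6)²] = 865.2 N/mm.
Capacity per unit length: φr_n = 0.75 × 0.6 × 480 × (0.707 × 6) = 916.3 N/mm.
865.2 ≤ 916.3 → adequate.

f_max ≈ 865 N/mm; adequate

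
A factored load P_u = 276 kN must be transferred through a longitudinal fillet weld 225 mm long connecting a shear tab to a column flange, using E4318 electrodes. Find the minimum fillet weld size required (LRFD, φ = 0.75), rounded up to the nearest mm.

w = 9 mm

E43XX → F_EXX = 430 MPa.
Total weld length L = 225 mm.
Required throat t_e = P_u / (φ × 0.6 F_EXX × L) = 276 / (0.75 × 0.6 × 430 × 225 × 10⁻³) = 6.339 mm.
Required leg w = t_e / 0.707 = 8.967 mm → use 9 mm.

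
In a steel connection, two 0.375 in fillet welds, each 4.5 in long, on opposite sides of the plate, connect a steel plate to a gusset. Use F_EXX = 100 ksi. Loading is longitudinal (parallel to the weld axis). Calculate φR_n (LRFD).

φR_n ≈ 107 kips

Effective throat t_e = 0.707 × 0.375 = 0.2651 in.
Total length L = 9 in; A_we = 0.2651 × 9 = 2.386 in².
F_nw = 0.6 F_EXX = 0.6 × 100 = 60 ksi.
φR_n = 0.75 × 60 × 2.386 = 107.4 kips.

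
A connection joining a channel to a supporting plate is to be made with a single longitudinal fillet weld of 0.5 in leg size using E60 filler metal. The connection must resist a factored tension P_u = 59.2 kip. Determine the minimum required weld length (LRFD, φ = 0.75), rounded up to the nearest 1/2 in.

E60XX → F_EXX = 60 ksi.
Throat t_e = 0.707 × 0.5 = 0.3535 in.
φr_n = 0.75 × 0.6 × 60 × 0.3535 = 9.544 kip/in.
L_req = P_u / φr_n = 59.2 / 9.544 = 6.203 in total.
Round up → use L = 6.5 in.

L = 6.5 in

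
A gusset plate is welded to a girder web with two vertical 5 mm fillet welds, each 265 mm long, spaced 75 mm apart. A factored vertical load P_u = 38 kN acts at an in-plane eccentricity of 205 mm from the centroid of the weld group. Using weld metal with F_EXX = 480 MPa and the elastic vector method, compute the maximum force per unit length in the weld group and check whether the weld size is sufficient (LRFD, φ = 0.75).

Total weld length L_w = 530 mm. Treat welds as unit-width lines.
Polar moment about centroid: J = 2[d³/12 + d(b/2)²] = 2[265³/12 + 265×37.5²] = 3847000 mm³.
Direct shear f_v = P/L_w = 38×10³ / 530 = 71.7 N/mm (vertical).
Torsion M = P·e = 38×10³ × 205 = 7790000 N·mm.
Critical point at (x, y) = (37.5, 132.5) from centroid. f_tx = M·y/J = 268.3 N/mm; f_ty = M·x/J = 75.94 N/mm.
Resultant f_max = √[f_tx² + (f_v + f_ty)²] = √[268.3² + (71.7 + 75.94)²] = 306.2 N/mm.
Capacity per unit length: φr_n = 0.75 × 0.6 × 480 × (0.707 × 5) = 763.6 N/mm.
306.2 ≤ 763.6 → adequate.

f_max ≈ 306 N/mm; adequate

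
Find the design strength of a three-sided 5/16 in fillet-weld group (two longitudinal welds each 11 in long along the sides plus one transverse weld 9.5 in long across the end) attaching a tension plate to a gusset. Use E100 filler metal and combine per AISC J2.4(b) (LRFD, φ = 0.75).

E100XX → F_EXX = 100 ksi.
t_e = 0.707 × 0.3125 = 0.2209 in.
R_nwl = 0.6 × 100 × 0.2209 × 22 = 291.6 kips (longitudinal, 2 welds).
R_nwt = 0.6 × 100 × 0.2209 × 9.5 = 125.9 kips (transverse, base value).
(i) R_nwl + R_nwt = 417.6 kips; (ii) 0.85 R_nwl + 1.5 R_nwt = 436.8 kips.
R_n = max = 436.8 kips [governs: (ii)]; φR_n = 327.6 kips.

φR_n ≈ 328 kips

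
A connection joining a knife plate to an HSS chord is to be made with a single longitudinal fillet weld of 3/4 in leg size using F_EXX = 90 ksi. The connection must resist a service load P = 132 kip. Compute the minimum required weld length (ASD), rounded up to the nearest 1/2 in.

L = 9.5 in

Throat t_e = 0.707 × 0.75 = 0.5302 in.
r_n/Ω = (0.6 × 90 × 0.5302) / 2.0 = 14.32 kip/in.
L_req = P / (r_n/Ω) = 132 / 14.32 = 9.22 in total.
Round up → use L = 9.5 in.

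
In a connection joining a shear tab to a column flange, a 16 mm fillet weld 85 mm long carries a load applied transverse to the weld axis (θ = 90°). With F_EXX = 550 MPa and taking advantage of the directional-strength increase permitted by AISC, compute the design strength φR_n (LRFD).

t_e = 0.707 × 16 = 11.31 mm; A_we = 11.31 × 85 = 961.5 mm².
Directional factor: 1.0 + 0.5 sin^1.5(90°) = 1.5.
F_nw = 0.6 × 550 × 1.5 = 495 MPa.
φR_n = 0.75 × 495 × 961.5 × 10⁻³ = 357 kN.

φR_n ≈ 357 kN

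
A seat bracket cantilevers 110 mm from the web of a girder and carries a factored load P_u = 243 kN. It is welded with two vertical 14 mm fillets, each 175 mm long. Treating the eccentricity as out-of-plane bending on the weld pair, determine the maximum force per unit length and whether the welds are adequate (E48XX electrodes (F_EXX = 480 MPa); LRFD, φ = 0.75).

L_w = 2 × 175 = 350 mm; section modulus (unit throat) S = 2 × L²/6 = 10210 mm².
Direct shear f_v = P/L_w = 243×10³/350 = 694.3 N/mm.
Moment M = P × e = 243×10³ × 110 = 26730000 N·mm; bending f_b = M/S = 2618 N/mm.
f_max = √(f_v² + f_b²) = √(694.3² + 2618²) = 2709 N/mm.
φr_n = 0.75 × 0.6 × 480 × (0.707 × 14) = 2138 N/mm → NOT adequate.

f_max ≈ 2710 N/mm; NOT adequate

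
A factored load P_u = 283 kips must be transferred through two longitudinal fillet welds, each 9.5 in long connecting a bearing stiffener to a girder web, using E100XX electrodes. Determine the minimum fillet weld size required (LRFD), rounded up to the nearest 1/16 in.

E100XX → F_EXX = 100 ksi.
Total weld length L = 19 in.
Required throat t_e = P_u / (φ × 0.6 F_EXX × L) = 283 / (0.75 × 0.6 × 100 × 19) = 0.331 in.
Required leg w = t_e / 0.707 = 0.4682 in → use 1/2 in.

w = 1/2 in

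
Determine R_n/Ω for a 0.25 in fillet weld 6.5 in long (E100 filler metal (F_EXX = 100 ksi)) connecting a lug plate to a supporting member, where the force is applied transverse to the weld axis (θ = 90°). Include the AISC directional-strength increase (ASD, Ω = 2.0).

t_e = 0.707 × 0.25 = 0.1767 in; A_we = 0.1767 × 6.5 = 1.149 in².
Directional factor: 1.0 + 0.5 sin^1.5(90°) = 1.5.
F_nw = 0.6 × 100 × 1.5 = 90 ksi.
R_n/Ω = (90 × 1.149) / 2.0 = 51.7 kip.

R_n/Ω ≈ 51.7 kip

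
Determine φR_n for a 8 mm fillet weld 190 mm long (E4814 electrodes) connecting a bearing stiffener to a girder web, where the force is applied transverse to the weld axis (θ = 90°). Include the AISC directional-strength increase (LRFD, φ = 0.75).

φR_n ≈ 348 kN

E48XX → F_EXX = 480 MPa.
t_e = 0.707 × 8 = 5.656 mm; A_we = 5.656 × 190 = 1075 mm².
Directional factor: 1.0 + 0.5 sin^1.5(90°) = 1.5.
F_nw = 0.6 × 480 × 1.5 = 432 MPa.
φR_n = 0.75 × 432 × 1075 × 10⁻³ = 348.2 kN.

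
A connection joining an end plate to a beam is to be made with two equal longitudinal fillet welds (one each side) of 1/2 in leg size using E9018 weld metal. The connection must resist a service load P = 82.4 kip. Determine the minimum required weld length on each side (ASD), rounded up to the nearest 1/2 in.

E90XX → F_EXX = 90 ksi.
Throat t_e = 0.707 × 0.5 = 0.3535 in.
r_n/Ω = (0.6 × 90 × 0.3535) / 2.0 = 9.544 kip/in.
L_req = P / (r_n/Ω) = 82.4 / 9.544 = 8.633 in total.
Per side: 8.633 / 2 = 4.317 in.
Round up → use L = 4.5 in on each side.

L = 4.5 in on each side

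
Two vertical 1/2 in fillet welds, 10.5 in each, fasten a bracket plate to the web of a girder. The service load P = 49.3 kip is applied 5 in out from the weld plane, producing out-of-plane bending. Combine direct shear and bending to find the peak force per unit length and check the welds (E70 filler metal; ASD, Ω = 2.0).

f_max ≈ 7.11 kip/in; adequate

E70XX → F_EXX = 70 ksi.
L_w = 2 × 10.5 = 21 in; section modulus (unit throat) S = 2 × L²/6 = 36.75 in².
Direct shear f_v = P/L_w = 49.3/21 = 2.348 kip/in.
Moment M = P × e = 49.3 × 5 = 246.5 kip·in; bending f_b = M/S = 6.707 kip/in.
f_max = √(f_v² + f_b²) = √(2.348² + 6.707²) = 7.106 kip/in.
r_n/Ω = (1/2.0) × 0.6 × 70 × (0.707 × 0.5) = 7.423 kip/in → adequate.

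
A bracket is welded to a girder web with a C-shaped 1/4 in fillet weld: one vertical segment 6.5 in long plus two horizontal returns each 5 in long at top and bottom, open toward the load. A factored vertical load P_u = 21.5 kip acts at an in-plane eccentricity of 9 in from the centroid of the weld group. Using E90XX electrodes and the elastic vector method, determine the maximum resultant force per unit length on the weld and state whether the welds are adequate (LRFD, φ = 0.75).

E90XX → F_EXX = 90 ksi.
Total weld length L_w = 16.5 in. Treat welds as unit-width lines.
Centroid: x̄ = 2×5×2.5 / 16.5 = 1.515 in from the vertical weld.
Polar moment about centroid: J = I_x + I_y = [6.5³/12 + 2×5×3.25²] + [6.5×1.515² + 2(5³/12 + 5×0.9848²)] = 174 in³.
Direct shear f_v = P/L_w = 21.5 / 16.5 = 1.303 kip/in (vertical).
Torsion M = P·e = 21.5 × 9 = 193.5 kip·in.
Critical point at (x, y) = (3.485, 3.25) from centroid. f_tx = M·y/J = 3.615 kip/in; f_ty = M·x/J = 3.876 kip/in.
Resultant f_max = √[f_tx² + (f_v + f_ty)²] = √[3.615² + (1.303 + 3.876)²] = 6.316 kip/in.
Capacity per unit length: φr_n = 0.75 × 0.6 × 90 × (0.707 × 0.25) = 7.158 kip/in.
6.316 ≤ 7.158 → adequate.

f_max ≈ 6.32 kip/in; adequate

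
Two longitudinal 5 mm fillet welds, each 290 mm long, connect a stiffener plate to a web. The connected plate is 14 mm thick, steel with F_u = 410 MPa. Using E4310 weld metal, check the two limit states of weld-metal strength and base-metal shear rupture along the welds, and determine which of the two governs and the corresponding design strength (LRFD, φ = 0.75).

E43XX → F_EXX = 430 MPa.
t_e = 0.707 × 5 = 3.535 mm; L = 580 mm.
Weld metal: φR_n = 0.75 × 0.6 × 430 × 3.535 × 580 × 10⁻³ = 396.7 kN.
Base metal (shear rupture): φR_n = 0.75 × 0.6 × 410 × 14 × 580 × 10⁻³ = 1498 kN.
Governing: weld metal.

φR_n ≈ 397 kN (weld metal governs)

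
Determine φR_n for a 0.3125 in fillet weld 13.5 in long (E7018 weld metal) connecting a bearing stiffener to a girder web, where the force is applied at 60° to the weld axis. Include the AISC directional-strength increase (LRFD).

φR_n ≈ 132 kips

E70XX → F_EXX = 70 ksi.
t_e = 0.707 × 0.3125 = 0.2209 in; A_we = 0.2209 × 13.5 = 2.983 in².
Directional factor: 1.0 + 0.5 sin^1.5(60°) = 1.403.
F_nw = 0.6 × 70 × 1.403 = 58.92 ksi.
φR_n = 0.75 × 58.92 × 2.983 = 131.8 kips.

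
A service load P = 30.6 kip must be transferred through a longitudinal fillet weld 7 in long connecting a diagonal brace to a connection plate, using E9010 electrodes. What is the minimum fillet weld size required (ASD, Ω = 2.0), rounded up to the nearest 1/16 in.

E90XX → F_EXX = 90 ksi.
Total weld length L = 7 in.
Required throat t_e = P × Ω / (0.6 F_EXX × L) = 30.6 × 2.0 / (0.6 × 90 × 7) = 0.1619 in.
Required leg w = t_e / 0.707 = 0.229 in → use 1/4 in.

w = 1/4 in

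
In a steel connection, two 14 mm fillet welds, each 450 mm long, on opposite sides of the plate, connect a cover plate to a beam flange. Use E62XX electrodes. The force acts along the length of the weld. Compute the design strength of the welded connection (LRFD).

φR_n ≈ 2490 kN

E62XX → F_EXX = 620 MPa.
Effective throat t_e = 0.707 × 14 = 9.898 mm.
Total length L = 900 mm; A_we = 9.898 × 900 = 8908 mm².
F_nw = 0.6 F_EXX = 0.6 × 620 = 372 MPa.
φR_n = 0.75 × 372 × 8908 × 10⁻³ = 2485 kN.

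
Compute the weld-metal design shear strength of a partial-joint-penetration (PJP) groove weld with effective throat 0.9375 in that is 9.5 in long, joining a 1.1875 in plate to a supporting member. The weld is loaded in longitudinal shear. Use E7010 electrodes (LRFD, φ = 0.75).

φR_n ≈ 281 kips

E70XX → F_EXX = 70 ksi.
Effective throat (given) t_e = 0.9375 in.
A_we = 0.9375 × 9.5 = 8.906 in².
F_nw = 0.6 F_EXX = 42 ksi.
φR_n = 0.75 × 42 × 8.906 = 280.5 kips.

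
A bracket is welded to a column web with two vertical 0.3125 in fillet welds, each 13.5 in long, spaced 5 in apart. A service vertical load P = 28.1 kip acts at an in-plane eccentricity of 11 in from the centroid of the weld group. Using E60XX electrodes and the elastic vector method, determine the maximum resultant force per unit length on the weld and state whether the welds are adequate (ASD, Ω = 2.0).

E60XX → F_EXX = 60 ksi.
Total weld length L_w = 27 in. Treat welds as unit-width lines.
Polar moment about centroid: J = 2[d³/12 + d(b/2)²] = 2[13.5³/12 + 13.5×2.5²] = 578.8 in³.
Direct shear f_v = P/L_w = 28.1 / 27 = 1.041 kip/in (vertical).
Torsion M = P·e = 28.1 × 11 = 309.1 kip·in.
Critical point at (x, y) = (2.5, 6.75) from centroid. f_tx = M·y/J = 3.605 kip/in; f_ty = M·x/J = 1.335 kip/in.
Resultant f_max = √[f_tx² + (f_v + f_ty)²] = √[3.605² + (1.041 + 1.335)²] = 4.317 kip/in.
Capacity per unit length: r_n/Ω = (1/2.0) × 0.6 × 60 × (0.707 × 0.3125) = 3.977 kip/in.
4.317 > 3.977 → NOT adequate.

f_max ≈ 4.32 kip/in; NOT adequate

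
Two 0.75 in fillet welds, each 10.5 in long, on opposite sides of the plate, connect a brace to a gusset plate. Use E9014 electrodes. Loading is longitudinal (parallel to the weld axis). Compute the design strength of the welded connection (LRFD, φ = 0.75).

E90XX → F_EXX = 90 ksi.
Effective throat t_e = 0.707 × 0.75 = 0.5302 in.
Total length L = 21 in; A_we = 0.5302 × 21 = 11.14 in².
F_nw = 0.6 F_EXX = 0.6 × 90 = 54 ksi.
φR_n = 0.75 × 54 × 11.14 = 451 kip.

φR_n ≈ 451 kip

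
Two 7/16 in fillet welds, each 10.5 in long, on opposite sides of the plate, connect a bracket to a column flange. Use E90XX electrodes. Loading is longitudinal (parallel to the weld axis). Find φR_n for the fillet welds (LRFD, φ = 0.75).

φR_n ≈ 263 kips

E90XX → F_EXX = 90 ksi.
Effective throat t_e = 0.707 × 0.4375 = 0.3093 in.
Total length L = 21 in; A_we = 0.3093 × 21 = 6.496 in².
F_nw = 0.6 F_EXX = 0.6 × 90 = 54 ksi.
φR_n = 0.75 × 54 × 6.496 = 263.1 kips.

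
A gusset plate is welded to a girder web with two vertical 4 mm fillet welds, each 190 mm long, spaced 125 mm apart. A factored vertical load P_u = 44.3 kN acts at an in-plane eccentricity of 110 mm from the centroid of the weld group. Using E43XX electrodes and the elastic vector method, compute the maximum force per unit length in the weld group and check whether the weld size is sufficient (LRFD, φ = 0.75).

f_max ≈ 292 N/mm; adequate

E43XX → F_EXX = 430 MPa.
Total weld length L_w = 380 mm. Treat welds as unit-width lines.
Polar moment about centroid: J = 2[d³/12 + d(b/2)²] = 2[190³/12 + 190×62.5²] = 2628000 mm³.
Direct shear f_v = P/L_w = 44.3×10³ / 380 = 116.6 N/mm (vertical).
Torsion M = P·e = 44.3×10³ × 110 = 4873000 N·mm.
Critical point at (x, y) = (62.5, 95) from centroid. f_tx = M·y/J = 176.2 N/mm; f_ty = M·x/J = 115.9 N/mm.
Resultant f_max = √[f_tx² + (f_v + f_ty)²] = √[176.2² + (116.6 + 115.9)²] = 291.7 N/mm.
Capacity per unit length: φr_n = 0.75 × 0.6 × 430 × (0.707 × 4) = 547.2 N/mm.
291.7 ≤ 547.2 → adequate.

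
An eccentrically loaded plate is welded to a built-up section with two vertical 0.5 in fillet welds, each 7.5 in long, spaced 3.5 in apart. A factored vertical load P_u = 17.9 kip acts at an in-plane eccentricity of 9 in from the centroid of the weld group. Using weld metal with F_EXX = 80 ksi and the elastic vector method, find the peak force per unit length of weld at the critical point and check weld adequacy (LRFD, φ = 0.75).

Total weld length L_w = 15 in. Treat welds as unit-width lines.
Polar moment about centroid: J = 2[d³/12 + d(b/2)²] = 2[7.5³/12 + 7.5×1.75²] = 116.2 in³.
Direct shear f_v = P/L_w = 17.9 / 15 = 1.193 kip/in (vertical).
Torsion M = P·e = 17.9 × 9 = 161.1 kip·in.
Critical point at (x, y) = (1.75, 3.75) from centroid. f_tx = M·y/J = 5.197 kip/in; f_ty = M·x/J = 2.425 kip/in.
Resultant f_max = √[f_tx² + (f_v + f_ty)²] = √[5.197² + (1.193 + 2.425)²] = 6.332 kip/in.
Capacity per unit length: φr_n = 0.75 × 0.6 × 80 × (0.707 × 0.5) = 12.73 kip/in.
6.332 ≤ 12.73 → adequate.

f_max ≈ 6.33 kip/in; adequate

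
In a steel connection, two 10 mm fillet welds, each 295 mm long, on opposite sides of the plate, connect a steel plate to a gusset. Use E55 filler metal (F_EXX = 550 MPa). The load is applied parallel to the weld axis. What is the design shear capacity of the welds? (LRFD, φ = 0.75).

φR_n ≈ 1030 kN

Effective throat t_e = 0.707 × 10 = 7.07 mm.
Total length L = 590 mm; A_we = 7.07 × 590 = 4171 mm².
F_nw = 0.6 F_EXX = 0.6 × 550 = 330 MPa.
φR_n = 0.75 × 330 × 4171 × 10⁻³ = 1032 kN.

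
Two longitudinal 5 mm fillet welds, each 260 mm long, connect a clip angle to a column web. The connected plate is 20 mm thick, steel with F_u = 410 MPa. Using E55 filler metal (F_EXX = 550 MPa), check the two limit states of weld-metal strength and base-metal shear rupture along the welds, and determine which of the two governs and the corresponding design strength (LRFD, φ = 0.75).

φR_n ≈ 455 kN (weld metal governs)

t_e = 0.707 × 5 = 3.535 mm; L = 520 mm.
Weld metal: φR_n = 0.75 × 0.6 × 550 × 3.535 × 520 × 10⁻³ = 455 kN.
Base metal (shear rupture): φR_n = 0.75 × 0.6 × 410 × 20 × 520 × 10⁻³ = 1919 kN.
Governing: weld metal.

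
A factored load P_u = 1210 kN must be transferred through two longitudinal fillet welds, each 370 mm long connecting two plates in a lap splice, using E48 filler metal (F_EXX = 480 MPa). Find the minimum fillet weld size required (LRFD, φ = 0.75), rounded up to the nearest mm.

Total weld length L = 740 mm.
Required throat t_e = P_u / (φ × 0.6 F_EXX × L) = 1210 / (0.75 × 0.6 × 480 × 740 × 10⁻³) = 7.57 mm.
Required leg w = t_e / 0.707 = 10.71 mm → use 11 mm.

w = 11 mm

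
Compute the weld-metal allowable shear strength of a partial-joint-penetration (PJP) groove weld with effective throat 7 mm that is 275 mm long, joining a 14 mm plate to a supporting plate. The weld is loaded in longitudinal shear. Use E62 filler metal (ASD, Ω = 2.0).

R_n/Ω ≈ 358 kN

E62XX → F_EXX = 620 MPa.
Effective throat (given) t_e = 7 mm.
A_we = 7 × 275 = 1925 mm².
F_nw = 0.6 F_EXX = 372 MPa.
R_n/Ω = (372 × 1925) / 2.0 × 10⁻³ = 358.1 kN.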